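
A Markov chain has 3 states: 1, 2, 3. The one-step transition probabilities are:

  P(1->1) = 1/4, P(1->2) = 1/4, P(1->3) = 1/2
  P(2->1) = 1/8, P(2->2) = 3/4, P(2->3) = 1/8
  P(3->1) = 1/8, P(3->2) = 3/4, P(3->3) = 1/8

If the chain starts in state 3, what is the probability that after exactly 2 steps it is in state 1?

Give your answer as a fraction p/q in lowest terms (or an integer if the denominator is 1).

Computing P^2 by repeated multiplication:
P^1 =
  1: [1/4, 1/4, 1/2]
  2: [1/8, 3/4, 1/8]
  3: [1/8, 3/4, 1/8]
P^2 =
  1: [5/32, 5/8, 7/32]
  2: [9/64, 11/16, 11/64]
  3: [9/64, 11/16, 11/64]

(P^2)[3 -> 1] = 9/64

Answer: 9/64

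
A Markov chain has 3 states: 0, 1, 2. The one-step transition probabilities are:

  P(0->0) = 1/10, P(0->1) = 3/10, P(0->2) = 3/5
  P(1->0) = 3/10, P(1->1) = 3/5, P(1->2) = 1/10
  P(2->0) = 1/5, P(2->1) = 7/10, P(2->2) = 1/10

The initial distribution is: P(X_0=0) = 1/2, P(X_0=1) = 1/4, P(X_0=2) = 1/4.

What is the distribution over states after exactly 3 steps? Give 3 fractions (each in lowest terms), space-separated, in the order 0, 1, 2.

Answer: 941/4000 2199/4000 43/200

Derivation:
Propagating the distribution step by step (d_{t+1} = d_t * P):
d_0 = (0=1/2, 1=1/4, 2=1/4)
  d_1[0] = 1/2*1/10 + 1/4*3/10 + 1/4*1/5 = 7/40
  d_1[1] = 1/2*3/10 + 1/4*3/5 + 1/4*7/10 = 19/40
  d_1[2] = 1/2*3/5 + 1/4*1/10 + 1/4*1/10 = 7/20
d_1 = (0=7/40, 1=19/40, 2=7/20)
  d_2[0] = 7/40*1/10 + 19/40*3/10 + 7/20*1/5 = 23/100
  d_2[1] = 7/40*3/10 + 19/40*3/5 + 7/20*7/10 = 233/400
  d_2[2] = 7/40*3/5 + 19/40*1/10 + 7/20*1/10 = 3/16
d_2 = (0=23/100, 1=233/400, 2=3/16)
  d_3[0] = 23/100*1/10 + 233/400*3/10 + 3/16*1/5 = 941/4000
  d_3[1] = 23/100*3/10 + 233/400*3/5 + 3/16*7/10 = 2199/4000
  d_3[2] = 23/100*3/5 + 233/400*1/10 + 3/16*1/10 = 43/200
d_3 = (0=941/4000, 1=2199/4000, 2=43/200)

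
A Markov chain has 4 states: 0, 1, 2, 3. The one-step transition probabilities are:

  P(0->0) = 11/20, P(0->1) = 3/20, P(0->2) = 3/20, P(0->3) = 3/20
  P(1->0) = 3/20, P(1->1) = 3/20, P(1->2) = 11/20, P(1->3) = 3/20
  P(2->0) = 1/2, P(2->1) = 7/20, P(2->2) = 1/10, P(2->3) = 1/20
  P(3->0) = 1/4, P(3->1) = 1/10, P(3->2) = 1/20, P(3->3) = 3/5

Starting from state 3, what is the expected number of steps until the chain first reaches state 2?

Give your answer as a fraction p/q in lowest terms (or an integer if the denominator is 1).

Answer: 268/39

Derivation:
Let h_i = expected steps to first reach 2 from state i.
Boundary: h_2 = 0.
First-step equations for the other states:
  h_0 = 1 + 11/20*h_0 + 3/20*h_1 + 3/20*h_2 + 3/20*h_3
  h_1 = 1 + 3/20*h_0 + 3/20*h_1 + 11/20*h_2 + 3/20*h_3
  h_3 = 1 + 1/4*h_0 + 1/10*h_1 + 1/20*h_2 + 3/5*h_3

Substituting h_2 = 0 and rearranging gives the linear system (I - Q) h = 1:
  [9/20, -3/20, -3/20] . (h_0, h_1, h_3) = 1
  [-3/20, 17/20, -3/20] . (h_0, h_1, h_3) = 1
  [-1/4, -1/10, 2/5] . (h_0, h_1, h_3) = 1

Solving yields:
  h_0 = 220/39
  h_1 = 44/13
  h_3 = 268/39

Starting state is 3, so the expected hitting time is h_3 = 268/39.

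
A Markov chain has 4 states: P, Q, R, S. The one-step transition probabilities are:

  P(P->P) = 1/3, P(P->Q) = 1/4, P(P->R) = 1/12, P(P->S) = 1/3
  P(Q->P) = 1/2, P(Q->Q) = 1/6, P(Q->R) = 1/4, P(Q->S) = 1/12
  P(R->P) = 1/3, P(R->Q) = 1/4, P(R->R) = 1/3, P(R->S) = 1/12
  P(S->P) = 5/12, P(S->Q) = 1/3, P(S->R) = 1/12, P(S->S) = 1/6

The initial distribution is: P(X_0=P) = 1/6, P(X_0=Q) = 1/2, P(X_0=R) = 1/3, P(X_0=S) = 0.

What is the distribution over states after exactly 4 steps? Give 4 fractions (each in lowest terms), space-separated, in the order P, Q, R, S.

Propagating the distribution step by step (d_{t+1} = d_t * P):
d_0 = (P=1/6, Q=1/2, R=1/3, S=0)
  d_1[P] = 1/6*1/3 + 1/2*1/2 + 1/3*1/3 + 0*5/12 = 5/12
  d_1[Q] = 1/6*1/4 + 1/2*1/6 + 1/3*1/4 + 0*1/3 = 5/24
  d_1[R] = 1/6*1/12 + 1/2*1/4 + 1/3*1/3 + 0*1/12 = 1/4
  d_1[S] = 1/6*1/3 + 1/2*1/12 + 1/3*1/12 + 0*1/6 = 1/8
d_1 = (P=5/12, Q=5/24, R=1/4, S=1/8)
  d_2[P] = 5/12*1/3 + 5/24*1/2 + 1/4*1/3 + 1/8*5/12 = 109/288
  d_2[Q] = 5/12*1/4 + 5/24*1/6 + 1/4*1/4 + 1/8*1/3 = 35/144
  d_2[R] = 5/12*1/12 + 5/24*1/4 + 1/4*1/3 + 1/8*1/12 = 13/72
  d_2[S] = 5/12*1/3 + 5/24*1/12 + 1/4*1/12 + 1/8*1/6 = 19/96
d_2 = (P=109/288, Q=35/144, R=13/72, S=19/96)
  d_3[P] = 109/288*1/3 + 35/144*1/2 + 13/72*1/3 + 19/96*5/12 = 1349/3456
  d_3[Q] = 109/288*1/4 + 35/144*1/6 + 13/72*1/4 + 19/96*1/3 = 851/3456
  d_3[R] = 109/288*1/12 + 35/144*1/4 + 13/72*1/3 + 19/96*1/12 = 73/432
  d_3[S] = 109/288*1/3 + 35/144*1/12 + 13/72*1/12 + 19/96*1/6 = 7/36
d_3 = (P=1349/3456, Q=851/3456, R=73/432, S=7/36)
  d_4[P] = 1349/3456*1/3 + 851/3456*1/2 + 73/432*1/3 + 7/36*5/12 = 8099/20736
  d_4[Q] = 1349/3456*1/4 + 851/3456*1/6 + 73/432*1/4 + 7/36*1/3 = 10189/41472
  d_4[R] = 1349/3456*1/12 + 851/3456*1/4 + 73/432*1/3 + 7/36*1/12 = 3455/20736
  d_4[S] = 1349/3456*1/3 + 851/3456*1/12 + 73/432*1/12 + 7/36*1/6 = 2725/13824
d_4 = (P=8099/20736, Q=10189/41472, R=3455/20736, S=2725/13824)

Answer: 8099/20736 10189/41472 3455/20736 2725/13824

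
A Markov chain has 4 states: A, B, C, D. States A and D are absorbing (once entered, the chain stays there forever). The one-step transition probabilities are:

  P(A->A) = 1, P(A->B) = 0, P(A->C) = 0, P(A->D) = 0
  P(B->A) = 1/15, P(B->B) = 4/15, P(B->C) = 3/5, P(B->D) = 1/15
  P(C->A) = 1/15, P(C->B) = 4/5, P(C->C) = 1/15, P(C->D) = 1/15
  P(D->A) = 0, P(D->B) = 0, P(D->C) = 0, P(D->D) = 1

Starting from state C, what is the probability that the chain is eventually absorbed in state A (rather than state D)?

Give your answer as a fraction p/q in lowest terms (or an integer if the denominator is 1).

Answer: 1/2

Derivation:
Let a_i = P(absorbed in A | start in state i).
Boundary conditions: a_A = 1, a_D = 0.
For each transient state i, a_i = sum_j P(i->j) * a_j:
  a_B = 1/15*a_A + 4/15*a_B + 3/5*a_C + 1/15*a_D
  a_C = 1/15*a_A + 4/5*a_B + 1/15*a_C + 1/15*a_D

Substituting a_A = 1 and a_D = 0, rearrange to (I - Q) a = r where r[i] = P(i -> A):
  [11/15, -3/5] . (a_B, a_C) = 1/15
  [-4/5, 14/15] . (a_B, a_C) = 1/15

Solving yields:
  a_B = 1/2
  a_C = 1/2

Starting state is C, so the absorption probability is a_C = 1/2.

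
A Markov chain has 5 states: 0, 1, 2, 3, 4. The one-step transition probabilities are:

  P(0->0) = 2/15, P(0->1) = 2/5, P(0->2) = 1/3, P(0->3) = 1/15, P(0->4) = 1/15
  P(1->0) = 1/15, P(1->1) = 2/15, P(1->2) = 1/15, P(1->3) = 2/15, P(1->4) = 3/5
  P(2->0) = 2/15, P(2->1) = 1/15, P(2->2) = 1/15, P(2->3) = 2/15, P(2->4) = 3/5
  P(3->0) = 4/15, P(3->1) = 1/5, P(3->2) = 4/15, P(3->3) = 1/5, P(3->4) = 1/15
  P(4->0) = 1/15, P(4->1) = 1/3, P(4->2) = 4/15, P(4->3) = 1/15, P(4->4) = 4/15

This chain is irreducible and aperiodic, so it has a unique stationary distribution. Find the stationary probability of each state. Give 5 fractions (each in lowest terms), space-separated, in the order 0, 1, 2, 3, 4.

The stationary distribution satisfies pi = pi * P, i.e.:
  pi_0 = 2/15*pi_0 + 1/15*pi_1 + 2/15*pi_2 + 4/15*pi_3 + 1/15*pi_4
  pi_1 = 2/5*pi_0 + 2/15*pi_1 + 1/15*pi_2 + 1/5*pi_3 + 1/3*pi_4
  pi_2 = 1/3*pi_0 + 1/15*pi_1 + 1/15*pi_2 + 4/15*pi_3 + 4/15*pi_4
  pi_3 = 1/15*pi_0 + 2/15*pi_1 + 2/15*pi_2 + 1/5*pi_3 + 1/15*pi_4
  pi_4 = 1/15*pi_0 + 3/5*pi_1 + 3/5*pi_2 + 1/15*pi_3 + 4/15*pi_4
with normalization: pi_0 + pi_1 + pi_2 + pi_3 + pi_4 = 1.

Using the first 4 balance equations plus normalization, the linear system A*pi = b is:
  [-13/15, 1/15, 2/15, 4/15, 1/15] . pi = 0
  [2/5, -13/15, 1/15, 1/5, 1/3] . pi = 0
  [1/3, 1/15, -14/15, 4/15, 4/15] . pi = 0
  [1/15, 2/15, 2/15, -4/5, 1/15] . pi = 0
  [1, 1, 1, 1, 1] . pi = 1

Solving yields:
  pi_0 = 617/5692
  pi_1 = 653/2846
  pi_2 = 2163/11384
  pi_3 = 1243/11384
  pi_4 = 1033/2846

Verification (pi * P):
  617/5692*2/15 + 653/2846*1/15 + 2163/11384*2/15 + 1243/11384*4/15 + 1033/2846*1/15 = 617/5692 = pi_0  (ok)
  617/5692*2/5 + 653/2846*2/15 + 2163/11384*1/15 + 1243/11384*1/5 + 1033/2846*1/3 = 653/2846 = pi_1  (ok)
  617/5692*1/3 + 653/2846*1/15 + 2163/11384*1/15 + 1243/11384*4/15 + 1033/2846*4/15 = 2163/11384 = pi_2  (ok)
  617/5692*1/15 + 653/2846*2/15 + 2163/11384*2/15 + 1243/11384*1/5 + 1033/2846*1/15 = 1243/11384 = pi_3  (ok)
  617/5692*1/15 + 653/2846*3/5 + 2163/11384*3/5 + 1243/11384*1/15 + 1033/2846*4/15 = 1033/2846 = pi_4  (ok)

Answer: 617/5692 653/2846 2163/11384 1243/11384 1033/2846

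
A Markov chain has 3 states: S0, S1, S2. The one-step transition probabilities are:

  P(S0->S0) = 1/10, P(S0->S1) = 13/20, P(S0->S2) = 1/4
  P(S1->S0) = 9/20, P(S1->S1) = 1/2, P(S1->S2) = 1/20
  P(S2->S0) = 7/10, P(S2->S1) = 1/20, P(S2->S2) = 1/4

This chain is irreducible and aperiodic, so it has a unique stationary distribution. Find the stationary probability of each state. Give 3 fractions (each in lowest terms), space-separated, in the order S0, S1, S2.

The stationary distribution satisfies pi = pi * P, i.e.:
  pi_S0 = 1/10*pi_S0 + 9/20*pi_S1 + 7/10*pi_S2
  pi_S1 = 13/20*pi_S0 + 1/2*pi_S1 + 1/20*pi_S2
  pi_S2 = 1/4*pi_S0 + 1/20*pi_S1 + 1/4*pi_S2
with normalization: pi_S0 + pi_S1 + pi_S2 = 1.

Using the first 2 balance equations plus normalization, the linear system A*pi = b is:
  [-9/10, 9/20, 7/10] . pi = 0
  [13/20, -1/2, 1/20] . pi = 0
  [1, 1, 1] . pi = 1

Solving yields:
  pi_S0 = 149/412
  pi_S1 = 50/103
  pi_S2 = 63/412

Verification (pi * P):
  149/412*1/10 + 50/103*9/20 + 63/412*7/10 = 149/412 = pi_S0  (ok)
  149/412*13/20 + 50/103*1/2 + 63/412*1/20 = 50/103 = pi_S1  (ok)
  149/412*1/4 + 50/103*1/20 + 63/412*1/4 = 63/412 = pi_S2  (ok)

Answer: 149/412 50/103 63/412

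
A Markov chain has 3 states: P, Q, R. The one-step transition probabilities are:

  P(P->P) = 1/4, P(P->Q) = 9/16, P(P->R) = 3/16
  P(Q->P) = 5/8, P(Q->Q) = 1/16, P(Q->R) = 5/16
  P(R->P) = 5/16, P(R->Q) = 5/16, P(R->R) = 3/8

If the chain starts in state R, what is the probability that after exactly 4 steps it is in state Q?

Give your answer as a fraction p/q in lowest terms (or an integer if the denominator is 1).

Answer: 1335/4096

Derivation:
Computing P^4 by repeated multiplication:
P^1 =
  P: [1/4, 9/16, 3/16]
  Q: [5/8, 1/16, 5/16]
  R: [5/16, 5/16, 3/8]
P^2 =
  P: [121/256, 15/64, 75/256]
  Q: [75/256, 29/64, 65/256]
  R: [25/64, 5/16, 19/64]
P^3 =
  P: [1459/4096, 381/1024, 1113/4096]
  Q: [1785/4096, 279/1024, 1195/4096]
  R: [395/1024, 85/256, 289/1024]
P^4 =
  P: [26641/65536, 5055/16384, 18675/65536]
  Q: [24275/65536, 5789/16384, 18105/65536]
  R: [6425/16384, 1335/4096, 4619/16384]

(P^4)[R -> Q] = 1335/4096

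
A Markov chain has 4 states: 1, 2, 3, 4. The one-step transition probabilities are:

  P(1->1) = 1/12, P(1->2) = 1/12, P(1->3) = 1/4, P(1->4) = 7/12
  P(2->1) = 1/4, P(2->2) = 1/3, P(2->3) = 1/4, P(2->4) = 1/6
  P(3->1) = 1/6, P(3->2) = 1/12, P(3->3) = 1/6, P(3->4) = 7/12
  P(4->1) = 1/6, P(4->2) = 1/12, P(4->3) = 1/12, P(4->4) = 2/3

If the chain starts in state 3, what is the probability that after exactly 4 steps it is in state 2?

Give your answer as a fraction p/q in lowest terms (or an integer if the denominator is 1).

Answer: 85/768

Derivation:
Computing P^4 by repeated multiplication:
P^1 =
  1: [1/12, 1/12, 1/4, 7/12]
  2: [1/4, 1/3, 1/4, 1/6]
  3: [1/6, 1/12, 1/6, 7/12]
  4: [1/6, 1/12, 1/12, 2/3]
P^2 =
  1: [1/6, 5/48, 19/144, 43/72]
  2: [25/144, 1/6, 29/144, 11/24]
  3: [23/144, 5/48, 5/36, 43/72]
  4: [23/144, 5/48, 19/144, 29/48]
P^3 =
  1: [31/192, 7/64, 241/1728, 1019/1728]
  2: [287/1728, 1/8, 271/1728, 53/96]
  3: [35/216, 7/64, 5/36, 1019/1728]
  4: [35/216, 7/64, 239/1728, 85/144]
P^4 =
  1: [187/1152, 85/768, 2905/20736, 6085/10368]
  2: [3385/20736, 11/96, 3005/20736, 665/1152]
  3: [3365/20736, 85/768, 1453/10368, 6085/10368]
  4: [3365/20736, 85/768, 2905/20736, 4057/6912]

(P^4)[3 -> 2] = 85/768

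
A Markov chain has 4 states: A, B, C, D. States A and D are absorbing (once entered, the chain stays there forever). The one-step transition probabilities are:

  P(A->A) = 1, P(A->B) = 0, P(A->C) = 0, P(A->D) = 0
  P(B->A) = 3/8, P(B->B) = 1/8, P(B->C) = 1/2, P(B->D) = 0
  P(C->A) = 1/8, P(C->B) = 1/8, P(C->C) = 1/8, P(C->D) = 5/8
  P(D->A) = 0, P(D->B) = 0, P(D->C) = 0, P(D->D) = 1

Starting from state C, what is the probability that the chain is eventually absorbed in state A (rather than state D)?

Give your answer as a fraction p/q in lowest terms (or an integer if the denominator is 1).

Answer: 2/9

Derivation:
Let a_i = P(absorbed in A | start in state i).
Boundary conditions: a_A = 1, a_D = 0.
For each transient state i, a_i = sum_j P(i->j) * a_j:
  a_B = 3/8*a_A + 1/8*a_B + 1/2*a_C + 0*a_D
  a_C = 1/8*a_A + 1/8*a_B + 1/8*a_C + 5/8*a_D

Substituting a_A = 1 and a_D = 0, rearrange to (I - Q) a = r where r[i] = P(i -> A):
  [7/8, -1/2] . (a_B, a_C) = 3/8
  [-1/8, 7/8] . (a_B, a_C) = 1/8

Solving yields:
  a_B = 5/9
  a_C = 2/9

Starting state is C, so the absorption probability is a_C = 2/9.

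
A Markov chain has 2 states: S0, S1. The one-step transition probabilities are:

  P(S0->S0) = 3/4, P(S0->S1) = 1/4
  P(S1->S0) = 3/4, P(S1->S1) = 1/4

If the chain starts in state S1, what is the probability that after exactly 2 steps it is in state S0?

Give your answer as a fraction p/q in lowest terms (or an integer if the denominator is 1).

Answer: 3/4

Derivation:
Computing P^2 by repeated multiplication:
P^1 =
  S0: [3/4, 1/4]
  S1: [3/4, 1/4]
P^2 =
  S0: [3/4, 1/4]
  S1: [3/4, 1/4]

(P^2)[S1 -> S0] = 3/4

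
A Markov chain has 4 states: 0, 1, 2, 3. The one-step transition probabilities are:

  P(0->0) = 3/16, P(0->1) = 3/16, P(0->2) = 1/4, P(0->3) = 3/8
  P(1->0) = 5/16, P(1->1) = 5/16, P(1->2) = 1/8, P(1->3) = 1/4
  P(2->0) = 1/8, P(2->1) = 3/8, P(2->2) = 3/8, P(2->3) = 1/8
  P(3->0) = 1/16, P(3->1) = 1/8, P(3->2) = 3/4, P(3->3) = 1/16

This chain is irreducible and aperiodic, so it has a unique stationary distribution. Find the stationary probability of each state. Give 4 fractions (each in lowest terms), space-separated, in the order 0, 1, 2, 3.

The stationary distribution satisfies pi = pi * P, i.e.:
  pi_0 = 3/16*pi_0 + 5/16*pi_1 + 1/8*pi_2 + 1/16*pi_3
  pi_1 = 3/16*pi_0 + 5/16*pi_1 + 3/8*pi_2 + 1/8*pi_3
  pi_2 = 1/4*pi_0 + 1/8*pi_1 + 3/8*pi_2 + 3/4*pi_3
  pi_3 = 3/8*pi_0 + 1/4*pi_1 + 1/8*pi_2 + 1/16*pi_3
with normalization: pi_0 + pi_1 + pi_2 + pi_3 = 1.

Using the first 3 balance equations plus normalization, the linear system A*pi = b is:
  [-13/16, 5/16, 1/8, 1/16] . pi = 0
  [3/16, -11/16, 3/8, 1/8] . pi = 0
  [1/4, 1/8, -5/8, 3/4] . pi = 0
  [1, 1, 1, 1] . pi = 1

Solving yields:
  pi_0 = 415/2359
  pi_1 = 653/2359
  pi_2 = 839/2359
  pi_3 = 452/2359

Verification (pi * P):
  415/2359*3/16 + 653/2359*5/16 + 839/2359*1/8 + 452/2359*1/16 = 415/2359 = pi_0  (ok)
  415/2359*3/16 + 653/2359*5/16 + 839/2359*3/8 + 452/2359*1/8 = 653/2359 = pi_1  (ok)
  415/2359*1/4 + 653/2359*1/8 + 839/2359*3/8 + 452/2359*3/4 = 839/2359 = pi_2  (ok)
  415/2359*3/8 + 653/2359*1/4 + 839/2359*1/8 + 452/2359*1/16 = 452/2359 = pi_3  (ok)

Answer: 415/2359 653/2359 839/2359 452/2359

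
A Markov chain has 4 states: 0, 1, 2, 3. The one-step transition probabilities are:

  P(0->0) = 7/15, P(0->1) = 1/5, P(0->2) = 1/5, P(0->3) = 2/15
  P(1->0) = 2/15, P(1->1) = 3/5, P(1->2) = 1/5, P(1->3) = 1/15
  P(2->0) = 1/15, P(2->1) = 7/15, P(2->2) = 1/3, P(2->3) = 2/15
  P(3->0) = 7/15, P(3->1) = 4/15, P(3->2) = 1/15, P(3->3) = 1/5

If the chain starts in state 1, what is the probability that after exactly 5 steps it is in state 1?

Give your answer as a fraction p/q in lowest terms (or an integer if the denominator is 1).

Computing P^5 by repeated multiplication:
P^1 =
  0: [7/15, 1/5, 1/5, 2/15]
  1: [2/15, 3/5, 1/5, 1/15]
  2: [1/15, 7/15, 1/3, 2/15]
  3: [7/15, 4/15, 1/15, 1/5]
P^2 =
  0: [8/25, 77/225, 47/225, 29/225]
  1: [14/75, 112/225, 49/225, 22/225]
  2: [8/45, 109/225, 17/75, 1/9]
  3: [79/225, 76/225, 41/225, 29/225]
P^3 =
  0: [908/3375, 1354/3375, 79/375, 134/1125]
  1: [721/3375, 313/675, 27/125, 8/75]
  2: [724/3375, 1558/3375, 727/3375, 122/1125]
  3: [949/3375, 1324/3375, 233/1125, 403/3375]
P^4 =
  0: [12589/50625, 1433/3375, 3581/16875, 5798/50625]
  1: [11426/50625, 7597/16875, 1207/5625, 1109/10125]
  2: [11473/50625, 22747/50625, 10847/50625, 5558/50625]
  3: [12811/50625, 21268/50625, 10717/50625, 1943/16875]
P^5 =
  0: [60814/253125, 65923/151875, 32353/151875, 85553/759375]
  1: [58414/253125, 337618/759375, 162511/759375, 84004/759375]
  2: [175558/759375, 337303/759375, 54151/253125, 84061/759375]
  3: [183733/759375, 65636/151875, 161651/759375, 85811/759375]

(P^5)[1 -> 1] = 337618/759375

Answer: 337618/759375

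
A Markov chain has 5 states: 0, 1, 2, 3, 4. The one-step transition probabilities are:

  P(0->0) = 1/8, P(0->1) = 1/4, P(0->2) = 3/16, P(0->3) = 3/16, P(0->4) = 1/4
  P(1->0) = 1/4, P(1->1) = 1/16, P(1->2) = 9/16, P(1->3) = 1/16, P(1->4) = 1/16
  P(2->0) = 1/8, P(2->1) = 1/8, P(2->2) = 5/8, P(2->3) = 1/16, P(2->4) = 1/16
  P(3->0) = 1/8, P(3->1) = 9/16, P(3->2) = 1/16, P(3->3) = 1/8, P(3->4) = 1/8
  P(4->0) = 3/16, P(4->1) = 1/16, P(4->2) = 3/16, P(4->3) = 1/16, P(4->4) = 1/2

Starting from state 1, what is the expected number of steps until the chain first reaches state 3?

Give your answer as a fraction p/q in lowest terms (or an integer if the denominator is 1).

Answer: 12432/1027

Derivation:
Let h_i = expected steps to first reach 3 from state i.
Boundary: h_3 = 0.
First-step equations for the other states:
  h_0 = 1 + 1/8*h_0 + 1/4*h_1 + 3/16*h_2 + 3/16*h_3 + 1/4*h_4
  h_1 = 1 + 1/4*h_0 + 1/16*h_1 + 9/16*h_2 + 1/16*h_3 + 1/16*h_4
  h_2 = 1 + 1/8*h_0 + 1/8*h_1 + 5/8*h_2 + 1/16*h_3 + 1/16*h_4
  h_4 = 1 + 3/16*h_0 + 1/16*h_1 + 3/16*h_2 + 1/16*h_3 + 1/2*h_4

Substituting h_3 = 0 and rearranging gives the linear system (I - Q) h = 1:
  [7/8, -1/4, -3/16, -1/4] . (h_0, h_1, h_2, h_4) = 1
  [-1/4, 15/16, -9/16, -1/16] . (h_0, h_1, h_2, h_4) = 1
  [-1/8, -1/8, 3/8, -1/16] . (h_0, h_1, h_2, h_4) = 1
  [-3/16, -1/16, -3/16, 1/2] . (h_0, h_1, h_2, h_4) = 1

Solving yields:
  h_0 = 10992/1027
  h_1 = 12432/1027
  h_2 = 12624/1027
  h_4 = 12464/1027

Starting state is 1, so the expected hitting time is h_1 = 12432/1027.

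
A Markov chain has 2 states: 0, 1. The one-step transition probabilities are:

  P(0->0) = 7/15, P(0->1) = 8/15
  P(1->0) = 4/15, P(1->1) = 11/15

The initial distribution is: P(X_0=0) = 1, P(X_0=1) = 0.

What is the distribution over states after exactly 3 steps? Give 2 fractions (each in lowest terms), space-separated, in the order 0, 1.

Propagating the distribution step by step (d_{t+1} = d_t * P):
d_0 = (0=1, 1=0)
  d_1[0] = 1*7/15 + 0*4/15 = 7/15
  d_1[1] = 1*8/15 + 0*11/15 = 8/15
d_1 = (0=7/15, 1=8/15)
  d_2[0] = 7/15*7/15 + 8/15*4/15 = 9/25
  d_2[1] = 7/15*8/15 + 8/15*11/15 = 16/25
d_2 = (0=9/25, 1=16/25)
  d_3[0] = 9/25*7/15 + 16/25*4/15 = 127/375
  d_3[1] = 9/25*8/15 + 16/25*11/15 = 248/375
d_3 = (0=127/375, 1=248/375)

Answer: 127/375 248/375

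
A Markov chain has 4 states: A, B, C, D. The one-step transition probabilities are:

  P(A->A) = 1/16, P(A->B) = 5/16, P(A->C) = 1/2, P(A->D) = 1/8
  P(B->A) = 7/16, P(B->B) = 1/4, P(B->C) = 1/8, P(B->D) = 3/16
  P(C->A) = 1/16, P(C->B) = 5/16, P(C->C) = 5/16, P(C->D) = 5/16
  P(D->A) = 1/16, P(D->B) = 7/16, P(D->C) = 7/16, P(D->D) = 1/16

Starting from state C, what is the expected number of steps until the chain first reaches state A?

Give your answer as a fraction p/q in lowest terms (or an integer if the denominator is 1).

Answer: 1376/251

Derivation:
Let h_i = expected steps to first reach A from state i.
Boundary: h_A = 0.
First-step equations for the other states:
  h_B = 1 + 7/16*h_A + 1/4*h_B + 1/8*h_C + 3/16*h_D
  h_C = 1 + 1/16*h_A + 5/16*h_B + 5/16*h_C + 5/16*h_D
  h_D = 1 + 1/16*h_A + 7/16*h_B + 7/16*h_C + 1/16*h_D

Substituting h_A = 0 and rearranging gives the linear system (I - Q) h = 1:
  [3/4, -1/8, -3/16] . (h_B, h_C, h_D) = 1
  [-5/16, 11/16, -5/16] . (h_B, h_C, h_D) = 1
  [-7/16, -7/16, 15/16] . (h_B, h_C, h_D) = 1

Solving yields:
  h_B = 896/251
  h_C = 1376/251
  h_D = 1328/251

Starting state is C, so the expected hitting time is h_C = 1376/251.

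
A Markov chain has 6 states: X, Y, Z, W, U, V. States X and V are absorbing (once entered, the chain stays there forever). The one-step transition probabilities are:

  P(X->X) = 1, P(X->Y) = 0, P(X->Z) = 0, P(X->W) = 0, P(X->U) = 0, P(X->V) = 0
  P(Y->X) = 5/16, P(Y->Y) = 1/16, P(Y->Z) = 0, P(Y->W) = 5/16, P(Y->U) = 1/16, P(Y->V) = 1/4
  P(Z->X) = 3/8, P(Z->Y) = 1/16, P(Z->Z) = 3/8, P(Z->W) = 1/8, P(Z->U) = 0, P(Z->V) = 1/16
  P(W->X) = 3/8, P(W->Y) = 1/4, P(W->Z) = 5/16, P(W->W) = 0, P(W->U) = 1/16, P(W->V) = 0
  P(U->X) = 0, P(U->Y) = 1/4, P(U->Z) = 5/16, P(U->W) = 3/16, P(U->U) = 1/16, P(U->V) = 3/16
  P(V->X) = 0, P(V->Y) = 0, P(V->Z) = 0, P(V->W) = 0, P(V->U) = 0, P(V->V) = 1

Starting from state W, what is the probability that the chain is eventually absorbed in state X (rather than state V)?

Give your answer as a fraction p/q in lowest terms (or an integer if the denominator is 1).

Let a_i = P(absorbed in X | start in state i).
Boundary conditions: a_X = 1, a_V = 0.
For each transient state i, a_i = sum_j P(i->j) * a_j:
  a_Y = 5/16*a_X + 1/16*a_Y + 0*a_Z + 5/16*a_W + 1/16*a_U + 1/4*a_V
  a_Z = 3/8*a_X + 1/16*a_Y + 3/8*a_Z + 1/8*a_W + 0*a_U + 1/16*a_V
  a_W = 3/8*a_X + 1/4*a_Y + 5/16*a_Z + 0*a_W + 1/16*a_U + 0*a_V
  a_U = 0*a_X + 1/4*a_Y + 5/16*a_Z + 3/16*a_W + 1/16*a_U + 3/16*a_V

Substituting a_X = 1 and a_V = 0, rearrange to (I - Q) a = r where r[i] = P(i -> X):
  [15/16, 0, -5/16, -1/16] . (a_Y, a_Z, a_W, a_U) = 5/16
  [-1/16, 5/8, -1/8, 0] . (a_Y, a_Z, a_W, a_U) = 3/8
  [-1/4, -5/16, 1, -1/16] . (a_Y, a_Z, a_W, a_U) = 3/8
  [-1/4, -5/16, -3/16, 15/16] . (a_Y, a_Z, a_W, a_U) = 0

Solving yields:
  a_Y = 3752/5739
  a_Z = 23899/28695
  a_W = 1602/1913
  a_U = 1185/1913

Starting state is W, so the absorption probability is a_W = 1602/1913.

Answer: 1602/1913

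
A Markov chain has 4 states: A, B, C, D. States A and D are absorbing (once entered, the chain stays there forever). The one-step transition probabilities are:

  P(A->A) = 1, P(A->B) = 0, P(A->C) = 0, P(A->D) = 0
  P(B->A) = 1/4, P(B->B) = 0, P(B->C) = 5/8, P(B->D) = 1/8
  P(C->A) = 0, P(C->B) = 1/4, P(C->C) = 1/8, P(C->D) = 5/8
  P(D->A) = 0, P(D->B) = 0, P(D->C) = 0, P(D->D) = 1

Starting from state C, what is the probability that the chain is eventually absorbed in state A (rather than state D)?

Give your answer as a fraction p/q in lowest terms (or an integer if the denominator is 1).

Let a_i = P(absorbed in A | start in state i).
Boundary conditions: a_A = 1, a_D = 0.
For each transient state i, a_i = sum_j P(i->j) * a_j:
  a_B = 1/4*a_A + 0*a_B + 5/8*a_C + 1/8*a_D
  a_C = 0*a_A + 1/4*a_B + 1/8*a_C + 5/8*a_D

Substituting a_A = 1 and a_D = 0, rearrange to (I - Q) a = r where r[i] = P(i -> A):
  [1, -5/8] . (a_B, a_C) = 1/4
  [-1/4, 7/8] . (a_B, a_C) = 0

Solving yields:
  a_B = 7/23
  a_C = 2/23

Starting state is C, so the absorption probability is a_C = 2/23.

Answer: 2/23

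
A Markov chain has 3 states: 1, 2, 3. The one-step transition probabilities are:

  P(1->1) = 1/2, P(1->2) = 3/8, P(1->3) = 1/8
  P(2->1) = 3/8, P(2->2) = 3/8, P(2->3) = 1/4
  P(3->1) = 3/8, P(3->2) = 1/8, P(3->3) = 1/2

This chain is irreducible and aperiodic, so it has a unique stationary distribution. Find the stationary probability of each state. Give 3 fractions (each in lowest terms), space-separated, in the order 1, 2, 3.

The stationary distribution satisfies pi = pi * P, i.e.:
  pi_1 = 1/2*pi_1 + 3/8*pi_2 + 3/8*pi_3
  pi_2 = 3/8*pi_1 + 3/8*pi_2 + 1/8*pi_3
  pi_3 = 1/8*pi_1 + 1/4*pi_2 + 1/2*pi_3
with normalization: pi_1 + pi_2 + pi_3 = 1.

Using the first 2 balance equations plus normalization, the linear system A*pi = b is:
  [-1/2, 3/8, 3/8] . pi = 0
  [3/8, -5/8, 1/8] . pi = 0
  [1, 1, 1] . pi = 1

Solving yields:
  pi_1 = 3/7
  pi_2 = 13/42
  pi_3 = 11/42

Verification (pi * P):
  3/7*1/2 + 13/42*3/8 + 11/42*3/8 = 3/7 = pi_1  (ok)
  3/7*3/8 + 13/42*3/8 + 11/42*1/8 = 13/42 = pi_2  (ok)
  3/7*1/8 + 13/42*1/4 + 11/42*1/2 = 11/42 = pi_3  (ok)

Answer: 3/7 13/42 11/42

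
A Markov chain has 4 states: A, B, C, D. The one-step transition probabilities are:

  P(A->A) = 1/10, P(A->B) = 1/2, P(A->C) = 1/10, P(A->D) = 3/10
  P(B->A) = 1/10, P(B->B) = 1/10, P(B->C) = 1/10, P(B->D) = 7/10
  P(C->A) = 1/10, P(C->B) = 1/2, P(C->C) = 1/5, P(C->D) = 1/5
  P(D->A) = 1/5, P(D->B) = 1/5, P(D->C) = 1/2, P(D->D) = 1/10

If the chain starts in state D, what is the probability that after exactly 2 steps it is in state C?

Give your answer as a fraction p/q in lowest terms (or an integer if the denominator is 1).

Computing P^2 by repeated multiplication:
P^1 =
  A: [1/10, 1/2, 1/10, 3/10]
  B: [1/10, 1/10, 1/10, 7/10]
  C: [1/10, 1/2, 1/5, 1/5]
  D: [1/5, 1/5, 1/2, 1/10]
P^2 =
  A: [13/100, 21/100, 23/100, 43/100]
  B: [17/100, 1/4, 39/100, 19/100]
  C: [3/25, 6/25, 1/5, 11/25]
  D: [11/100, 39/100, 19/100, 31/100]

(P^2)[D -> C] = 19/100

Answer: 19/100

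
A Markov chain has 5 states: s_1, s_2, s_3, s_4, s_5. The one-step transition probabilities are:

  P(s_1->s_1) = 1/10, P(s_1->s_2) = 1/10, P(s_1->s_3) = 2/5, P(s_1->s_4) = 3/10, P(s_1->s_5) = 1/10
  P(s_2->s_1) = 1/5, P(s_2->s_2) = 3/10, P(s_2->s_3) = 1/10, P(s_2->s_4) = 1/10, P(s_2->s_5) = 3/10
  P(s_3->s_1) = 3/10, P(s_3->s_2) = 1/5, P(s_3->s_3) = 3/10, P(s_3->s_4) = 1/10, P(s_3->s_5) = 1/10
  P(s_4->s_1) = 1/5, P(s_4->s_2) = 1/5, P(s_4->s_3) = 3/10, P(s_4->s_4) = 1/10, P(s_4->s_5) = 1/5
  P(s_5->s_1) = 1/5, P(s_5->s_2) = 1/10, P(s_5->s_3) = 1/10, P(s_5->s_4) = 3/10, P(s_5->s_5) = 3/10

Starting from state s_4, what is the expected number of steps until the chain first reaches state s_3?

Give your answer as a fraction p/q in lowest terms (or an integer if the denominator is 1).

Answer: 902/215

Derivation:
Let h_i = expected steps to first reach s_3 from state i.
Boundary: h_s_3 = 0.
First-step equations for the other states:
  h_s_1 = 1 + 1/10*h_s_1 + 1/10*h_s_2 + 2/5*h_s_3 + 3/10*h_s_4 + 1/10*h_s_5
  h_s_2 = 1 + 1/5*h_s_1 + 3/10*h_s_2 + 1/10*h_s_3 + 1/10*h_s_4 + 3/10*h_s_5
  h_s_4 = 1 + 1/5*h_s_1 + 1/5*h_s_2 + 3/10*h_s_3 + 1/10*h_s_4 + 1/5*h_s_5
  h_s_5 = 1 + 1/5*h_s_1 + 1/10*h_s_2 + 1/10*h_s_3 + 3/10*h_s_4 + 3/10*h_s_5

Substituting h_s_3 = 0 and rearranging gives the linear system (I - Q) h = 1:
  [9/10, -1/10, -3/10, -1/10] . (h_s_1, h_s_2, h_s_4, h_s_5) = 1
  [-1/5, 7/10, -1/10, -3/10] . (h_s_1, h_s_2, h_s_4, h_s_5) = 1
  [-1/5, -1/5, 9/10, -1/5] . (h_s_1, h_s_2, h_s_4, h_s_5) = 1
  [-1/5, -1/10, -3/10, 7/10] . (h_s_1, h_s_2, h_s_4, h_s_5) = 1

Solving yields:
  h_s_1 = 784/215
  h_s_2 = 1122/215
  h_s_4 = 902/215
  h_s_5 = 1078/215

Starting state is s_4, so the expected hitting time is h_s_4 = 902/215.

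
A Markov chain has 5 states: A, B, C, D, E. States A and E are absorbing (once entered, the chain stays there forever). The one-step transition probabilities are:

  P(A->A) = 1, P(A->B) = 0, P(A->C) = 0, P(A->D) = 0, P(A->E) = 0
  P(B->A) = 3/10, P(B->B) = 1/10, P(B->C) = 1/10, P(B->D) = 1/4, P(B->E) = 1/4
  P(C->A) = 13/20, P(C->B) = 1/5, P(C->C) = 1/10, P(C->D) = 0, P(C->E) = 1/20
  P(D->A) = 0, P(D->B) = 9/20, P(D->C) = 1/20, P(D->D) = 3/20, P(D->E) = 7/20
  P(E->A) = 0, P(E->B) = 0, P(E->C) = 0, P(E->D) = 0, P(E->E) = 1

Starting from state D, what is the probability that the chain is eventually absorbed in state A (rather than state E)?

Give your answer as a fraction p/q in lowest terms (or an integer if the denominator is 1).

Answer: 244/757

Derivation:
Let a_i = P(absorbed in A | start in state i).
Boundary conditions: a_A = 1, a_E = 0.
For each transient state i, a_i = sum_j P(i->j) * a_j:
  a_B = 3/10*a_A + 1/10*a_B + 1/10*a_C + 1/4*a_D + 1/4*a_E
  a_C = 13/20*a_A + 1/5*a_B + 1/10*a_C + 0*a_D + 1/20*a_E
  a_D = 0*a_A + 9/20*a_B + 1/20*a_C + 3/20*a_D + 7/20*a_E

Substituting a_A = 1 and a_E = 0, rearrange to (I - Q) a = r where r[i] = P(i -> A):
  [9/10, -1/10, -1/4] . (a_B, a_C, a_D) = 3/10
  [-1/5, 9/10, 0] . (a_B, a_C, a_D) = 13/20
  [-9/20, -1/20, 17/20] . (a_B, a_C, a_D) = 0

Solving yields:
  a_B = 781/1514
  a_C = 1267/1514
  a_D = 244/757

Starting state is D, so the absorption probability is a_D = 244/757.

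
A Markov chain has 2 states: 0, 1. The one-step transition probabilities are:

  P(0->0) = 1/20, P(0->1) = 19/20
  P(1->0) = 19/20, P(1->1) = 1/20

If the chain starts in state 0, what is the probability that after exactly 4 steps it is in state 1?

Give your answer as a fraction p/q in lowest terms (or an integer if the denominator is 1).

Computing P^4 by repeated multiplication:
P^1 =
  0: [1/20, 19/20]
  1: [19/20, 1/20]
P^2 =
  0: [181/200, 19/200]
  1: [19/200, 181/200]
P^3 =
  0: [271/2000, 1729/2000]
  1: [1729/2000, 271/2000]
P^4 =
  0: [16561/20000, 3439/20000]
  1: [3439/20000, 16561/20000]

(P^4)[0 -> 1] = 3439/20000

Answer: 3439/20000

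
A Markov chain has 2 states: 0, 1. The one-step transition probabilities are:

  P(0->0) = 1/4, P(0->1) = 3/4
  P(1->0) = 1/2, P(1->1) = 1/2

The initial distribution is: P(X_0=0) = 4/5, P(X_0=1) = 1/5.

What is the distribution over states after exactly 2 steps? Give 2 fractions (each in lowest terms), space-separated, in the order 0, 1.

Answer: 17/40 23/40

Derivation:
Propagating the distribution step by step (d_{t+1} = d_t * P):
d_0 = (0=4/5, 1=1/5)
  d_1[0] = 4/5*1/4 + 1/5*1/2 = 3/10
  d_1[1] = 4/5*3/4 + 1/5*1/2 = 7/10
d_1 = (0=3/10, 1=7/10)
  d_2[0] = 3/10*1/4 + 7/10*1/2 = 17/40
  d_2[1] = 3/10*3/4 + 7/10*1/2 = 23/40
d_2 = (0=17/40, 1=23/40)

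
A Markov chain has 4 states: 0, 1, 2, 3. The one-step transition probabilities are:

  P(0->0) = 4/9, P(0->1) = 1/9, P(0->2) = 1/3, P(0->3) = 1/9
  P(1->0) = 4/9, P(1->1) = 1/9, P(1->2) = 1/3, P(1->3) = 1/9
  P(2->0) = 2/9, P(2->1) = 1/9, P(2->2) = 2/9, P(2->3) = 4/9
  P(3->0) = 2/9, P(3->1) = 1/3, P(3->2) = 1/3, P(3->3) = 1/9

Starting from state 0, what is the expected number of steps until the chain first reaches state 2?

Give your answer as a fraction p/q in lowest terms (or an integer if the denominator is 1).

Answer: 3

Derivation:
Let h_i = expected steps to first reach 2 from state i.
Boundary: h_2 = 0.
First-step equations for the other states:
  h_0 = 1 + 4/9*h_0 + 1/9*h_1 + 1/3*h_2 + 1/9*h_3
  h_1 = 1 + 4/9*h_0 + 1/9*h_1 + 1/3*h_2 + 1/9*h_3
  h_3 = 1 + 2/9*h_0 + 1/3*h_1 + 1/3*h_2 + 1/9*h_3

Substituting h_2 = 0 and rearranging gives the linear system (I - Q) h = 1:
  [5/9, -1/9, -1/9] . (h_0, h_1, h_3) = 1
  [-4/9, 8/9, -1/9] . (h_0, h_1, h_3) = 1
  [-2/9, -1/3, 8/9] . (h_0, h_1, h_3) = 1

Solving yields:
  h_0 = 3
  h_1 = 3
  h_3 = 3

Starting state is 0, so the expected hitting time is h_0 = 3.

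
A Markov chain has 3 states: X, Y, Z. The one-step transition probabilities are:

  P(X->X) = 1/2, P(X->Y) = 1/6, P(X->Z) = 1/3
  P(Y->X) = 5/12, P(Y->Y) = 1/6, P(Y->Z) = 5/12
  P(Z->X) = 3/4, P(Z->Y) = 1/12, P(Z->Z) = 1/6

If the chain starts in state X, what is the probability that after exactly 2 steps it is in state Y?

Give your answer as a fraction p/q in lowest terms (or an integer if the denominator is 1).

Answer: 5/36

Derivation:
Computing P^2 by repeated multiplication:
P^1 =
  X: [1/2, 1/6, 1/3]
  Y: [5/12, 1/6, 5/12]
  Z: [3/4, 1/12, 1/6]
P^2 =
  X: [41/72, 5/36, 7/24]
  Y: [85/144, 19/144, 5/18]
  Z: [77/144, 11/72, 5/16]

(P^2)[X -> Y] = 5/36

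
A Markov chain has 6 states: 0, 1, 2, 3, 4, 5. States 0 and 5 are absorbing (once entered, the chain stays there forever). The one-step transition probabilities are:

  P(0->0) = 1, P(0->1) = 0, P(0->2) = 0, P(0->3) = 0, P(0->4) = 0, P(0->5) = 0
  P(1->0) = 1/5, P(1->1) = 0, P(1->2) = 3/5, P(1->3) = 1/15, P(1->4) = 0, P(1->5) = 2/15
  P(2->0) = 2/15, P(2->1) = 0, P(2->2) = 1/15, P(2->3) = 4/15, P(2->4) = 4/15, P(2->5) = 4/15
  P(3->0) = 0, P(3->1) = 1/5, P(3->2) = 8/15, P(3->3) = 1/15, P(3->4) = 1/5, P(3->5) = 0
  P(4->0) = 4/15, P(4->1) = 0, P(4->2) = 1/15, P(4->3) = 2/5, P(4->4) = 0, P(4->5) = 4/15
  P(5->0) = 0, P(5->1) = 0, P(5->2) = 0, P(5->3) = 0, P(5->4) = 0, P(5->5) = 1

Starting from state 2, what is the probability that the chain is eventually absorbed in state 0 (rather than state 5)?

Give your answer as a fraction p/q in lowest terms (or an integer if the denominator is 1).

Answer: 83/209

Derivation:
Let a_i = P(absorbed in 0 | start in state i).
Boundary conditions: a_0 = 1, a_5 = 0.
For each transient state i, a_i = sum_j P(i->j) * a_j:
  a_1 = 1/5*a_0 + 0*a_1 + 3/5*a_2 + 1/15*a_3 + 0*a_4 + 2/15*a_5
  a_2 = 2/15*a_0 + 0*a_1 + 1/15*a_2 + 4/15*a_3 + 4/15*a_4 + 4/15*a_5
  a_3 = 0*a_0 + 1/5*a_1 + 8/15*a_2 + 1/15*a_3 + 1/5*a_4 + 0*a_5
  a_4 = 4/15*a_0 + 0*a_1 + 1/15*a_2 + 2/5*a_3 + 0*a_4 + 4/15*a_5

Substituting a_0 = 1 and a_5 = 0, rearrange to (I - Q) a = r where r[i] = P(i -> 0):
  [1, -3/5, -1/15, 0] . (a_1, a_2, a_3, a_4) = 1/5
  [0, 14/15, -4/15, -4/15] . (a_1, a_2, a_3, a_4) = 2/15
  [-1/5, -8/15, 14/15, -1/5] . (a_1, a_2, a_3, a_4) = 0
  [0, -1/15, -2/5, 1] . (a_1, a_2, a_3, a_4) = 4/15

Solving yields:
  a_1 = 6145/13167
  a_2 = 83/209
  a_3 = 1871/4389
  a_4 = 185/399

Starting state is 2, so the absorption probability is a_2 = 83/209.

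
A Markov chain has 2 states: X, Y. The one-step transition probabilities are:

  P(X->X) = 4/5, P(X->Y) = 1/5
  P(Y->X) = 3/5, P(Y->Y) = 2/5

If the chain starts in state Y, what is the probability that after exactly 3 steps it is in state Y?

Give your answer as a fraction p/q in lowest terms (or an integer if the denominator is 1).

Answer: 32/125

Derivation:
Computing P^3 by repeated multiplication:
P^1 =
  X: [4/5, 1/5]
  Y: [3/5, 2/5]
P^2 =
  X: [19/25, 6/25]
  Y: [18/25, 7/25]
P^3 =
  X: [94/125, 31/125]
  Y: [93/125, 32/125]

(P^3)[Y -> Y] = 32/125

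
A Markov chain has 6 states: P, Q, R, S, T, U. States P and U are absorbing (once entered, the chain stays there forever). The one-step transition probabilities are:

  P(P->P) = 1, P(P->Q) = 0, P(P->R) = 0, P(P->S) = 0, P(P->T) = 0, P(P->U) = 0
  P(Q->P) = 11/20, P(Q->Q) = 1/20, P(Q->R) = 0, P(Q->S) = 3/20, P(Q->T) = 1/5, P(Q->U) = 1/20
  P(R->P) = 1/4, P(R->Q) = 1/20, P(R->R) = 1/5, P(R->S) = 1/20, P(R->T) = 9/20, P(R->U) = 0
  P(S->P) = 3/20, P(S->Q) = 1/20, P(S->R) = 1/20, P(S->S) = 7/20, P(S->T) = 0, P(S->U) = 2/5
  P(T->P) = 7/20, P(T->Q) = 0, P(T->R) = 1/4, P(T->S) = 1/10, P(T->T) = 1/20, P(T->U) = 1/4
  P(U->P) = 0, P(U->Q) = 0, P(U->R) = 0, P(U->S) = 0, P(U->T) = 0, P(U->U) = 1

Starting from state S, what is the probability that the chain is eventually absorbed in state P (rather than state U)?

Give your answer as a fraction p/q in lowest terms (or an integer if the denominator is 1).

Answer: 21339/62020

Derivation:
Let a_i = P(absorbed in P | start in state i).
Boundary conditions: a_P = 1, a_U = 0.
For each transient state i, a_i = sum_j P(i->j) * a_j:
  a_Q = 11/20*a_P + 1/20*a_Q + 0*a_R + 3/20*a_S + 1/5*a_T + 1/20*a_U
  a_R = 1/4*a_P + 1/20*a_Q + 1/5*a_R + 1/20*a_S + 9/20*a_T + 0*a_U
  a_S = 3/20*a_P + 1/20*a_Q + 1/20*a_R + 7/20*a_S + 0*a_T + 2/5*a_U
  a_T = 7/20*a_P + 0*a_Q + 1/4*a_R + 1/10*a_S + 1/20*a_T + 1/4*a_U

Substituting a_P = 1 and a_U = 0, rearrange to (I - Q) a = r where r[i] = P(i -> P):
  [19/20, 0, -3/20, -1/5] . (a_Q, a_R, a_S, a_T) = 11/20
  [-1/20, 4/5, -1/20, -9/20] . (a_Q, a_R, a_S, a_T) = 1/4
  [-1/20, -1/20, 13/20, 0] . (a_Q, a_R, a_S, a_T) = 3/20
  [0, -1/4, -1/10, 19/20] . (a_Q, a_R, a_S, a_T) = 7/20

Solving yields:
  a_Q = 9403/12404
  a_R = 11083/15505
  a_S = 21339/62020
  a_T = 18381/31010

Starting state is S, so the absorption probability is a_S = 21339/62020.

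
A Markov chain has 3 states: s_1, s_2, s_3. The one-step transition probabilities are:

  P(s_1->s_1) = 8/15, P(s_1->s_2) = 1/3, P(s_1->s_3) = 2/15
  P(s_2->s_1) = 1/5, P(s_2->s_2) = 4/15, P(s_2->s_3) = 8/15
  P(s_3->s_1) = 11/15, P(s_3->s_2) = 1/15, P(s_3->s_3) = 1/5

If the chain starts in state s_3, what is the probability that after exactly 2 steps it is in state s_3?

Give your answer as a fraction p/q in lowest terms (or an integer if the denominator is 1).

Answer: 13/75

Derivation:
Computing P^2 by repeated multiplication:
P^1 =
  s_1: [8/15, 1/3, 2/15]
  s_2: [1/5, 4/15, 8/15]
  s_3: [11/15, 1/15, 1/5]
P^2 =
  s_1: [101/225, 62/225, 62/225]
  s_2: [124/225, 13/75, 62/225]
  s_3: [124/225, 62/225, 13/75]

(P^2)[s_3 -> s_3] = 13/75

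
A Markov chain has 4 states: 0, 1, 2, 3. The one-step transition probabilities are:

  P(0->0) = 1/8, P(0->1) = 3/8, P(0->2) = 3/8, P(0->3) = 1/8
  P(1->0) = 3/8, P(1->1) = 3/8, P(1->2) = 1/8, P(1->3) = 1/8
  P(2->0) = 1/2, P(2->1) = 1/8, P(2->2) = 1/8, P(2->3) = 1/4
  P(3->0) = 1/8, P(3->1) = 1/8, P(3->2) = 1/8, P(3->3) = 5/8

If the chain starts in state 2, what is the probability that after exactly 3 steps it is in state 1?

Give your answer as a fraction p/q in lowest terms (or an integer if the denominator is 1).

Computing P^3 by repeated multiplication:
P^1 =
  0: [1/8, 3/8, 3/8, 1/8]
  1: [3/8, 3/8, 1/8, 1/8]
  2: [1/2, 1/8, 1/8, 1/4]
  3: [1/8, 1/8, 1/8, 5/8]
P^2 =
  0: [23/64, 1/4, 5/32, 15/64]
  1: [17/64, 5/16, 7/32, 13/64]
  2: [13/64, 9/32, 1/4, 17/64]
  3: [13/64, 3/16, 5/32, 29/64]
P^3 =
  0: [63/256, 71/256, 55/256, 67/256]
  1: [73/256, 69/256, 49/256, 65/256]
  2: [37/128, 63/256, 45/256, 37/128]
  3: [59/256, 57/256, 45/256, 95/256]

(P^3)[2 -> 1] = 63/256

Answer: 63/256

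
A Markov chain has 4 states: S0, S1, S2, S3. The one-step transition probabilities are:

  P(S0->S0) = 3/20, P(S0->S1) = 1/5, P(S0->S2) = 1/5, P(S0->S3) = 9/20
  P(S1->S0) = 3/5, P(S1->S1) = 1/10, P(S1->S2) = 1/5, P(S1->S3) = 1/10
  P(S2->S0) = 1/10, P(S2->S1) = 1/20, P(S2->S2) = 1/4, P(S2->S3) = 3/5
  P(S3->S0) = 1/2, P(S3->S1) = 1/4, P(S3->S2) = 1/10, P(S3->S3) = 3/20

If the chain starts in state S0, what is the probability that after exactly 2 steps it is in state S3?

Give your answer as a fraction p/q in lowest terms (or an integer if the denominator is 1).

Answer: 11/40

Derivation:
Computing P^2 by repeated multiplication:
P^1 =
  S0: [3/20, 1/5, 1/5, 9/20]
  S1: [3/5, 1/10, 1/5, 1/10]
  S2: [1/10, 1/20, 1/4, 3/5]
  S3: [1/2, 1/4, 1/10, 3/20]
P^2 =
  S0: [31/80, 69/400, 33/200, 11/40]
  S1: [11/50, 33/200, 1/5, 83/200]
  S2: [37/100, 3/16, 61/400, 29/100]
  S3: [31/100, 67/400, 19/100, 133/400]

(P^2)[S0 -> S3] = 11/40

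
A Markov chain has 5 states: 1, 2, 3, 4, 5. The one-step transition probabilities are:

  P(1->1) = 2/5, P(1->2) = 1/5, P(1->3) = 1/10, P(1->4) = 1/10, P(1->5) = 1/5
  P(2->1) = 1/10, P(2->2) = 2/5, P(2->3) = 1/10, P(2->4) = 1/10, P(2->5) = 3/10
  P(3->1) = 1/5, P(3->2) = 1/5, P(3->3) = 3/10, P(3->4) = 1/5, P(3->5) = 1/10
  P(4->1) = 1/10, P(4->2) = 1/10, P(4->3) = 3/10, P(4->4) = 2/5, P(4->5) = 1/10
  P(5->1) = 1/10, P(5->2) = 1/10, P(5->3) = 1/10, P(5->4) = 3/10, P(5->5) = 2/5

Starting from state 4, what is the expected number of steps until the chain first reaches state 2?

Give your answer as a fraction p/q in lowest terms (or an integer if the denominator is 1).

Answer: 1265/178

Derivation:
Let h_i = expected steps to first reach 2 from state i.
Boundary: h_2 = 0.
First-step equations for the other states:
  h_1 = 1 + 2/5*h_1 + 1/5*h_2 + 1/10*h_3 + 1/10*h_4 + 1/5*h_5
  h_3 = 1 + 1/5*h_1 + 1/5*h_2 + 3/10*h_3 + 1/5*h_4 + 1/10*h_5
  h_4 = 1 + 1/10*h_1 + 1/10*h_2 + 3/10*h_3 + 2/5*h_4 + 1/10*h_5
  h_5 = 1 + 1/10*h_1 + 1/10*h_2 + 1/10*h_3 + 3/10*h_4 + 2/5*h_5

Substituting h_2 = 0 and rearranging gives the linear system (I - Q) h = 1:
  [3/5, -1/10, -1/10, -1/5] . (h_1, h_3, h_4, h_5) = 1
  [-1/5, 7/10, -1/5, -1/10] . (h_1, h_3, h_4, h_5) = 1
  [-1/10, -3/10, 3/5, -1/10] . (h_1, h_3, h_4, h_5) = 1
  [-1/10, -1/10, -3/10, 3/5] . (h_1, h_3, h_4, h_5) = 1

Solving yields:
  h_1 = 565/89
  h_3 = 1125/178
  h_4 = 1265/178
  h_5 = 1305/178

Starting state is 4, so the expected hitting time is h_4 = 1265/178.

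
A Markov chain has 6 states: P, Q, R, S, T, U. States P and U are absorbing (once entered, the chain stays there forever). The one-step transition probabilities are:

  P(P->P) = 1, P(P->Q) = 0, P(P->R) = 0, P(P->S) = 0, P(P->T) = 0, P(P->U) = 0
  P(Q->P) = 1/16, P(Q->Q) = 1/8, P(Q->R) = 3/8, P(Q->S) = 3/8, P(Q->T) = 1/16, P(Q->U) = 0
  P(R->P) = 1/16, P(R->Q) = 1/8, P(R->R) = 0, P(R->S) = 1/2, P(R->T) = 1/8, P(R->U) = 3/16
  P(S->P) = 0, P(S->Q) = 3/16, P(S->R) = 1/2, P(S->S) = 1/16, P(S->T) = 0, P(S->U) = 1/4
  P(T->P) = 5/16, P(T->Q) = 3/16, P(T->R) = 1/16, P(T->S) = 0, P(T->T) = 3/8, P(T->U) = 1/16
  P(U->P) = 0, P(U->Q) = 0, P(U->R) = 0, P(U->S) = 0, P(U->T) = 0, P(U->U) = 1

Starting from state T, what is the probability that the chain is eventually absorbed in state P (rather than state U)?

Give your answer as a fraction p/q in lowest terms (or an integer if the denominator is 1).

Answer: 4984/7883

Derivation:
Let a_i = P(absorbed in P | start in state i).
Boundary conditions: a_P = 1, a_U = 0.
For each transient state i, a_i = sum_j P(i->j) * a_j:
  a_Q = 1/16*a_P + 1/8*a_Q + 3/8*a_R + 3/8*a_S + 1/16*a_T + 0*a_U
  a_R = 1/16*a_P + 1/8*a_Q + 0*a_R + 1/2*a_S + 1/8*a_T + 3/16*a_U
  a_S = 0*a_P + 3/16*a_Q + 1/2*a_R + 1/16*a_S + 0*a_T + 1/4*a_U
  a_T = 5/16*a_P + 3/16*a_Q + 1/16*a_R + 0*a_S + 3/8*a_T + 1/16*a_U

Substituting a_P = 1 and a_U = 0, rearrange to (I - Q) a = r where r[i] = P(i -> P):
  [7/8, -3/8, -3/8, -1/16] . (a_Q, a_R, a_S, a_T) = 1/16
  [-1/8, 1, -1/2, -1/8] . (a_Q, a_R, a_S, a_T) = 1/16
  [-3/16, -1/2, 15/16, 0] . (a_Q, a_R, a_S, a_T) = 0
  [-3/16, -1/16, 0, 5/8] . (a_Q, a_R, a_S, a_T) = 5/16

Solving yields:
  a_Q = 5385/15766
  a_R = 4695/15766
  a_S = 3581/15766
  a_T = 4984/7883

Starting state is T, so the absorption probability is a_T = 4984/7883.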